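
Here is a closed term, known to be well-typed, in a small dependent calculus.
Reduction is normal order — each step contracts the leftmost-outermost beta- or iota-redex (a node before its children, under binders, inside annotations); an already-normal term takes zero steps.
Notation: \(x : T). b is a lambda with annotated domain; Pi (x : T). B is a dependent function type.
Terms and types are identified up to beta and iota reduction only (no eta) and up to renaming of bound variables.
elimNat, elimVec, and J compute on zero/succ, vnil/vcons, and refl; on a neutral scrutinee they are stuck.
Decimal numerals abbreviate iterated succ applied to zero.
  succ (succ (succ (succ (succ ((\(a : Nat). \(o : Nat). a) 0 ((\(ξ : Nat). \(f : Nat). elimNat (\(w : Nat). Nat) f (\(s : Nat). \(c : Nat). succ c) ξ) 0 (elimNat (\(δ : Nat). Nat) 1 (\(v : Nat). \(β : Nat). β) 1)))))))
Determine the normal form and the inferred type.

resulting normal form:
  5
the term's type:
  Nat
observation: the term reaches its normal form after 2 normal-order steps.


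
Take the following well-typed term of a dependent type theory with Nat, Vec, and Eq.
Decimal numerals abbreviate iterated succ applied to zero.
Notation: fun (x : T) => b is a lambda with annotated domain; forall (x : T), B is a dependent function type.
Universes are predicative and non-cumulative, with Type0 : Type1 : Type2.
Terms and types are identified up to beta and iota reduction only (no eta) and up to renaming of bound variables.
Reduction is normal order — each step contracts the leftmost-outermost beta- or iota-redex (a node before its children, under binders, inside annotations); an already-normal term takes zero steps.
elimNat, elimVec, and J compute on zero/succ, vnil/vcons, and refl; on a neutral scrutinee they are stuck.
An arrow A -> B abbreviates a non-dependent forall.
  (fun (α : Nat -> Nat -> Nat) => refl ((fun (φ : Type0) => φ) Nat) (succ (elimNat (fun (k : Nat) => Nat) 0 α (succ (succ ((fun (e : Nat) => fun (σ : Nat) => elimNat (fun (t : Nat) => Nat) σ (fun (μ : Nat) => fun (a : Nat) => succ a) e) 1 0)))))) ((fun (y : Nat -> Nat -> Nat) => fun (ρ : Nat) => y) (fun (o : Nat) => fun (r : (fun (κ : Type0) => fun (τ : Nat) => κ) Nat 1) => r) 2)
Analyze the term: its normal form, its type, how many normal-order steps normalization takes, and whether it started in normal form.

resulting normal form:
  refl Nat 1
inferred type:
  Eq Nat 1 1
reduction steps (normal order): 26
started in normal form: no
first redex: a beta-redex


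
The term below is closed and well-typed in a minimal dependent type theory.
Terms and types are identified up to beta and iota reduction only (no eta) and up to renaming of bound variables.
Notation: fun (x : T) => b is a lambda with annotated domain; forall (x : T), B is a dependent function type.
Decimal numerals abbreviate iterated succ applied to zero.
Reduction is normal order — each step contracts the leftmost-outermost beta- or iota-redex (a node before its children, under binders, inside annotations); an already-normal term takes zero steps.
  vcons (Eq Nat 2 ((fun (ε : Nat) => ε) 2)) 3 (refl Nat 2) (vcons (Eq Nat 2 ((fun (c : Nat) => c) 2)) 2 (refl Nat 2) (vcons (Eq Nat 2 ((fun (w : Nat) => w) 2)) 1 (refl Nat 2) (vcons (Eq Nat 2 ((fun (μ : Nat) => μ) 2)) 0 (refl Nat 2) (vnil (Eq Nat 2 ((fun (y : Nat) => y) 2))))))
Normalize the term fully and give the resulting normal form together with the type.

normal form:
  vcons (Eq Nat 2 2) 3 (refl Nat 2) (vcons (Eq Nat 2 2) 2 (refl Nat 2) (vcons (Eq Nat 2 2) 1 (refl Nat 2) (vcons (Eq Nat 2 2) 0 (refl Nat 2) (vnil (Eq Nat 2 2)))))
inferred type:
  Vec (Eq Nat 2 2) 4
observation: 5 normal-order steps normalize the term, beginning with a beta-redex.


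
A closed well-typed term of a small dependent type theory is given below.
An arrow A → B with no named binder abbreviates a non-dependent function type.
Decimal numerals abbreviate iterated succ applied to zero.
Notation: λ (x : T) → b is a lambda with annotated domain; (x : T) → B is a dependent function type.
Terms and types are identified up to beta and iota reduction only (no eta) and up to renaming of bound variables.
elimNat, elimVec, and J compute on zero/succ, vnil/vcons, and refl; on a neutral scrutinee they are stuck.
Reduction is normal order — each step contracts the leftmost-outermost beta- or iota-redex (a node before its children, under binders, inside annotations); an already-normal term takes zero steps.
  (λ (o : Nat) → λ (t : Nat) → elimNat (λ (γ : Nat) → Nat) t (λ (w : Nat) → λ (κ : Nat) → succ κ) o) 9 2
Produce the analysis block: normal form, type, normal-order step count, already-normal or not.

resulting normal form:
  11
inferred type:
  Nat
steps to reach normal form (normal order): 30
started in normal form: no
first redex: a beta-redex


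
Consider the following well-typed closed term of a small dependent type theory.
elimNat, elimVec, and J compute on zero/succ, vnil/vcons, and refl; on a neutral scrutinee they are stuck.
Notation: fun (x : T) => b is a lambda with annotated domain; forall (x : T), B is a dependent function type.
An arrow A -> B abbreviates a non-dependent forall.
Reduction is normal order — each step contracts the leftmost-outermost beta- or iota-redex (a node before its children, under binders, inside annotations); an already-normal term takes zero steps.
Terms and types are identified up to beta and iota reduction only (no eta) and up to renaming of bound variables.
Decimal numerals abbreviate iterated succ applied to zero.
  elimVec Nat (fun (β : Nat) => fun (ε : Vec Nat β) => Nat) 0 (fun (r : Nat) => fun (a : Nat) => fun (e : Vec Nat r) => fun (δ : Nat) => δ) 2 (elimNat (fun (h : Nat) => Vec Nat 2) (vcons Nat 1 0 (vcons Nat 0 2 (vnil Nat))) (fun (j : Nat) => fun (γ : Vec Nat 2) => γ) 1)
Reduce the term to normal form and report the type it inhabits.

reduced normal form:
  0
type:
  Nat
observation: contracting an elimNat iota-redex first, the term normalizes in 15 steps.


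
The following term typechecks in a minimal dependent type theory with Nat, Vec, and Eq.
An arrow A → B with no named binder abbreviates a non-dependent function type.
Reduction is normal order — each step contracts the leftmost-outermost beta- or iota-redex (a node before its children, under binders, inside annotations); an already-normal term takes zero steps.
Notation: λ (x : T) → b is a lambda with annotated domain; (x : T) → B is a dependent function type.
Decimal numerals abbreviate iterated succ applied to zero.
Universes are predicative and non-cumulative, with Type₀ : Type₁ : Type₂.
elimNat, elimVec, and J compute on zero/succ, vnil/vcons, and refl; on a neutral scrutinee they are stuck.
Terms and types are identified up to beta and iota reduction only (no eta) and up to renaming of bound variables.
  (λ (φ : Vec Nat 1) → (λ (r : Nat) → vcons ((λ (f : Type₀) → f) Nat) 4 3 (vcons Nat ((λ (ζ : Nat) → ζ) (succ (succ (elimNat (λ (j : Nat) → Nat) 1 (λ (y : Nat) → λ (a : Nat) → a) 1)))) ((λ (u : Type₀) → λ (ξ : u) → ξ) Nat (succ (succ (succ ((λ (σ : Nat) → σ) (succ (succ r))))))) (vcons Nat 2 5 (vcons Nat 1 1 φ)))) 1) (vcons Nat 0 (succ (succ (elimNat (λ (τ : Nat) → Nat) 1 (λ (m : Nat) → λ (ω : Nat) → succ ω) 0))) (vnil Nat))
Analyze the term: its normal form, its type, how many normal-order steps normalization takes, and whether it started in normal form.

normal form:
  vcons Nat 4 3 (vcons Nat 3 6 (vcons Nat 2 5 (vcons Nat 1 1 (vcons Nat 0 3 (vnil Nat)))))
the term's type:
  Vec Nat 5
steps to reach normal form (normal order): 12
started in normal form: no
first contracted redex: a beta-redex


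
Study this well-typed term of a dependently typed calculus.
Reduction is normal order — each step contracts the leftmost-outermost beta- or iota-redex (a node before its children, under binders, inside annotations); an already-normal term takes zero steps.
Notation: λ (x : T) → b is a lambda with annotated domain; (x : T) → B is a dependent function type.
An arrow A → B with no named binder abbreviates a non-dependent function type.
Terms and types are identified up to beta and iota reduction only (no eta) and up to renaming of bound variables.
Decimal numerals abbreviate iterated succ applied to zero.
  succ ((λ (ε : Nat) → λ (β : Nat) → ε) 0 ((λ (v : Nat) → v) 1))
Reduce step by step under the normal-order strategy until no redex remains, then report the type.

normal-order reduction sequence:
  succ ((λ (ε : Nat) → λ (β : Nat) → ε) 0 ((λ (v : Nat) → v) 1))
  ~> succ ((λ (ε : Nat) → 0) ((λ (β : Nat) → β) 1))
  ~> 1
inferred type:
  Nat


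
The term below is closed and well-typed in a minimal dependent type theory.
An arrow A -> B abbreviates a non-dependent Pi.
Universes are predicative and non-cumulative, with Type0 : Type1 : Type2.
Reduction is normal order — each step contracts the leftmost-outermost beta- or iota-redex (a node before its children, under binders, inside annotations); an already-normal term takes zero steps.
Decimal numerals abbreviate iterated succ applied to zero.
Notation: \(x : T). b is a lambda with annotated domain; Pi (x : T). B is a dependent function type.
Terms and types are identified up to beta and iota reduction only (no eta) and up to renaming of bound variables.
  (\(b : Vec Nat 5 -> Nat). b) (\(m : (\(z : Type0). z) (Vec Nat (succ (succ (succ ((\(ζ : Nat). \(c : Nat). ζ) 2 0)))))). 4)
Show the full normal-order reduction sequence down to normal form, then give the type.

normal-order reduction sequence:
  (\(b : Vec Nat 5 -> Nat). b) (\(m : (\(z : Type0). z) (Vec Nat (succ (succ (succ ((\(ζ : Nat). \(c : Nat). ζ) 2 0)))))). 4)
  ~> \(b : (\(m : Type0). m) (Vec Nat (succ (succ (succ ((\(z : Nat). \(ζ : Nat). z) 2 0)))))). 4
  ~> \(b : Vec Nat (succ (succ (succ ((\(m : Nat). \(z : Nat). m) 2 0))))). 4
  ~> \(b : Vec Nat (succ (succ (succ ((\(m : Nat). 2) 0))))). 4
  ~> \(b : Vec Nat 5). 4
the term's type:
  Vec Nat 5 -> Nat


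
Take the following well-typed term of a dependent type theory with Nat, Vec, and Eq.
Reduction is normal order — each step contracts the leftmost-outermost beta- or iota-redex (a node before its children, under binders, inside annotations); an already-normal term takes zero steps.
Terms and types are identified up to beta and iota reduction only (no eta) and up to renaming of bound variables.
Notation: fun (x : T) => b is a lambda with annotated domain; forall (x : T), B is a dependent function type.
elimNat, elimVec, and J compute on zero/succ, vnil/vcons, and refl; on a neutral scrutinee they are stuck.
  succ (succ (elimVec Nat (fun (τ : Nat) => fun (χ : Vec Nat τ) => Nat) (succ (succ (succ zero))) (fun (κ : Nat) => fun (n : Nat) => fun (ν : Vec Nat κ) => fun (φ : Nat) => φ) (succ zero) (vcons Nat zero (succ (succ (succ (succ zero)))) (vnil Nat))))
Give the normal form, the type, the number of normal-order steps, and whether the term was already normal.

normal form:
  succ (succ (succ (succ (succ zero))))
inferred type:
  Nat
normal-order step count: 6
started in normal form: no
first redex: an elimVec iota-redex


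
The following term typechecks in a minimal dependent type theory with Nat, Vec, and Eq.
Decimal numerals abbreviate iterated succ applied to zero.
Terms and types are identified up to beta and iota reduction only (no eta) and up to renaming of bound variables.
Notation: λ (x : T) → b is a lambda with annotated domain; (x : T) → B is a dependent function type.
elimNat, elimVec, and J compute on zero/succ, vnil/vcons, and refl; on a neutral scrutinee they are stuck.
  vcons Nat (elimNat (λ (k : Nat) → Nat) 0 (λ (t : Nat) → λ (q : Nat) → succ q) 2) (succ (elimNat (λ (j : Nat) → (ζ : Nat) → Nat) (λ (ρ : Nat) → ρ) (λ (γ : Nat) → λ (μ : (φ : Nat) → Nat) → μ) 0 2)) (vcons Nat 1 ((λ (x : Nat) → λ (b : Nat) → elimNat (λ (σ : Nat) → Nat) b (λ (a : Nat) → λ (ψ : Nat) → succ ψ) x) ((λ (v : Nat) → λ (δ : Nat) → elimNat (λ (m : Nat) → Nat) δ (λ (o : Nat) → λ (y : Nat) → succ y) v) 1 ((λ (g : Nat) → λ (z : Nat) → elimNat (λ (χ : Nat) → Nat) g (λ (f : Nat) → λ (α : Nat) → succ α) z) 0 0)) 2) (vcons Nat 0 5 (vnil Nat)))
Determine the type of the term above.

inferred type:
  Vec Nat 3


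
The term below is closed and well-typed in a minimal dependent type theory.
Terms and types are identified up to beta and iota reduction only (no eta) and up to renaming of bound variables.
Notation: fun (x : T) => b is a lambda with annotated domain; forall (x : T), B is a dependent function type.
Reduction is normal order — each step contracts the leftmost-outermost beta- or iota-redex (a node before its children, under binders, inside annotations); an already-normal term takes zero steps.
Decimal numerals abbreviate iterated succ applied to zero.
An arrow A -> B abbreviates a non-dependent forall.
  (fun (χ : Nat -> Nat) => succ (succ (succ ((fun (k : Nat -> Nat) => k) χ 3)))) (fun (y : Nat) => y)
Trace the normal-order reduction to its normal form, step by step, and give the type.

normal-order reduction:
  (fun (χ : Nat -> Nat) => succ (succ (succ ((fun (k : Nat -> Nat) => k) χ 3)))) (fun (y : Nat) => y)
  ~> succ (succ (succ ((fun (χ : Nat -> Nat) => χ) (fun (k : Nat) => k) 3)))
  ~> succ (succ (succ ((fun (χ : Nat) => χ) 3)))
  ~> 6
the term's type:
  Nat


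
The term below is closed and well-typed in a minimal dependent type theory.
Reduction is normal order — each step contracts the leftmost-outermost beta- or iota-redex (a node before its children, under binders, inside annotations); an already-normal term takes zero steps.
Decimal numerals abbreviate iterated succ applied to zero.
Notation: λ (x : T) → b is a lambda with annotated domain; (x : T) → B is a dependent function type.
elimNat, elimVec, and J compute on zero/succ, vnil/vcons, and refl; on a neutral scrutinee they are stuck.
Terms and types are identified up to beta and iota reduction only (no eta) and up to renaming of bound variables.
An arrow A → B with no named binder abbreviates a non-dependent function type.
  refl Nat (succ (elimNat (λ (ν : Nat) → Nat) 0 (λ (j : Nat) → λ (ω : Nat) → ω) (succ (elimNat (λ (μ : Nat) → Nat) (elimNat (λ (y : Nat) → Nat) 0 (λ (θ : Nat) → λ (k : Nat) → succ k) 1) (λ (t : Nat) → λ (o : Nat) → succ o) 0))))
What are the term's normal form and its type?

resulting normal form:
  refl Nat 1
inferred type:
  Eq Nat 1 1
observation: the first redex contracted is an elimNat iota-redex; the normal form is reached in 12 normal-order steps.


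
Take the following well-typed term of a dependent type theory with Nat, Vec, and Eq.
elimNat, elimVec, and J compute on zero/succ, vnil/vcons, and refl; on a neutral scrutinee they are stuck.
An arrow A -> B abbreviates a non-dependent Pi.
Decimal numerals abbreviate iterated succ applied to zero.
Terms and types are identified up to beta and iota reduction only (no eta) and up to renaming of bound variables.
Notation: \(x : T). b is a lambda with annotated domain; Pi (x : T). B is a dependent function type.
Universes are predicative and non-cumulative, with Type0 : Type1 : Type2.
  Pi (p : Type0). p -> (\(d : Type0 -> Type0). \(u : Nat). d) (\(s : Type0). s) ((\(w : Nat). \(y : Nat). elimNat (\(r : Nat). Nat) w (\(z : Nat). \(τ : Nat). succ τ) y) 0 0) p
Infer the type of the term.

inferred type:
  Type1


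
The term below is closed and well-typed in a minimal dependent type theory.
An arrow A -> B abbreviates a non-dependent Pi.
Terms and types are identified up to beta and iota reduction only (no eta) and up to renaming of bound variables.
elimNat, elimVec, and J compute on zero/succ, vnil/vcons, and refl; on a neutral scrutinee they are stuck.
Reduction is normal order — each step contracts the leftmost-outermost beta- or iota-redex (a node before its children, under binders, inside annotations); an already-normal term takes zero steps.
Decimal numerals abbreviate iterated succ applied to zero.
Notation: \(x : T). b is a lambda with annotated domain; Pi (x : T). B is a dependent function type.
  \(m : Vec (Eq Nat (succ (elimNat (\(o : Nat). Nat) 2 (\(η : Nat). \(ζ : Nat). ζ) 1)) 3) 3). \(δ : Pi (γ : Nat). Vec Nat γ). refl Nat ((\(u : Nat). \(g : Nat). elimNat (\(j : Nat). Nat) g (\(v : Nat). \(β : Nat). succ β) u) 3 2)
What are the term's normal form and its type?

resulting normal form:
  \(m : Vec (Eq Nat 3 3) 3). \(o : Pi (η : Nat). Vec Nat η). refl Nat 5
inferred type:
  Vec (Eq Nat 3 3) 3 -> (Pi (m : Nat). Vec Nat m) -> Eq Nat 5 5


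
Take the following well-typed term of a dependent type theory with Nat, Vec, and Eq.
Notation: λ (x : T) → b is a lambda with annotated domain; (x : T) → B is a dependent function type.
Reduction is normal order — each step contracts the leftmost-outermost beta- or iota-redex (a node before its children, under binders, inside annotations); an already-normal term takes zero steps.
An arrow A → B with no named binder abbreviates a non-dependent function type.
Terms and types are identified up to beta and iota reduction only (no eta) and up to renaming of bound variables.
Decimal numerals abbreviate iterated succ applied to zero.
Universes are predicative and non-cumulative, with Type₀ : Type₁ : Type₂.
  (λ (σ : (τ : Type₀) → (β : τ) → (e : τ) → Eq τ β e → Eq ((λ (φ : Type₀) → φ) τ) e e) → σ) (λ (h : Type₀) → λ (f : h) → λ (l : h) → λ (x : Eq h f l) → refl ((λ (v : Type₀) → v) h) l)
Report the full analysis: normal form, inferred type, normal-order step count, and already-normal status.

resulting normal form:
  λ (σ : Type₀) → λ (τ : σ) → λ (β : σ) → λ (e : Eq σ τ β) → refl σ β
inferred type:
  (σ : Type₀) → (τ : σ) → (β : σ) → Eq σ τ β → Eq σ β β
normal-order step count: 2
term was already normal: no
first contracted redex: a beta-redex


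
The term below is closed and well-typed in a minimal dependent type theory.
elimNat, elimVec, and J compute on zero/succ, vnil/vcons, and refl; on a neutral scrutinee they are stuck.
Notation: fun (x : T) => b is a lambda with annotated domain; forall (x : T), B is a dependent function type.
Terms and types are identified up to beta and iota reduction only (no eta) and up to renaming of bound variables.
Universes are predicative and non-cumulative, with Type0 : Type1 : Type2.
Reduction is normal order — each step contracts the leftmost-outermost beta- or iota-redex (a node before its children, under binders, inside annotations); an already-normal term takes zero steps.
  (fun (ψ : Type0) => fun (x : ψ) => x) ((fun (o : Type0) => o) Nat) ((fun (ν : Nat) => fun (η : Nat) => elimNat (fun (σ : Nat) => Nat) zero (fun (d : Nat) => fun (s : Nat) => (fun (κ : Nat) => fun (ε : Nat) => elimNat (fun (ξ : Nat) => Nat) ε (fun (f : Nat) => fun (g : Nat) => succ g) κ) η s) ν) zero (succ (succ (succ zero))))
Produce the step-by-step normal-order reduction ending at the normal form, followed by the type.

normal-order reduction:
  (fun (ψ : Type0) => fun (x : ψ) => x) ((fun (o : Type0) => o) Nat) ((fun (ν : Nat) => fun (η : Nat) => elimNat (fun (σ : Nat) => Nat) zero (fun (d : Nat) => fun (s : Nat) => (fun (κ : Nat) => fun (ε : Nat) => elimNat (fun (ξ : Nat) => Nat) ε (fun (f : Nat) => fun (g : Nat) => succ g) κ) η s) ν) zero (succ (succ (succ zero))))
  ~> (fun (ψ : (fun (x : Type0) => x) Nat) => ψ) ((fun (o : Nat) => fun (ν : Nat) => elimNat (fun (η : Nat) => Nat) zero (fun (σ : Nat) => fun (d : Nat) => (fun (s : Nat) => fun (κ : Nat) => elimNat (fun (ε : Nat) => Nat) κ (fun (ξ : Nat) => fun (f : Nat) => succ f) s) ν d) o) zero (succ (succ (succ zero))))
  ~> (fun (ψ : Nat) => fun (x : Nat) => elimNat (fun (o : Nat) => Nat) zero (fun (ν : Nat) => fun (η : Nat) => (fun (σ : Nat) => fun (d : Nat) => elimNat (fun (s : Nat) => Nat) d (fun (κ : Nat) => fun (ε : Nat) => succ ε) σ) x η) ψ) zero (succ (succ (succ zero)))
  ~> (fun (ψ : Nat) => elimNat (fun (x : Nat) => Nat) zero (fun (o : Nat) => fun (ν : Nat) => (fun (η : Nat) => fun (σ : Nat) => elimNat (fun (d : Nat) => Nat) σ (fun (s : Nat) => fun (κ : Nat) => succ κ) η) ψ ν) zero) (succ (succ (succ zero)))
  ~> elimNat (fun (ψ : Nat) => Nat) zero (fun (x : Nat) => fun (o : Nat) => (fun (ν : Nat) => fun (η : Nat) => elimNat (fun (σ : Nat) => Nat) η (fun (d : Nat) => fun (s : Nat) => succ s) ν) (succ (succ (succ zero))) o) zero
  ~> zero
inferred type:
  Nat


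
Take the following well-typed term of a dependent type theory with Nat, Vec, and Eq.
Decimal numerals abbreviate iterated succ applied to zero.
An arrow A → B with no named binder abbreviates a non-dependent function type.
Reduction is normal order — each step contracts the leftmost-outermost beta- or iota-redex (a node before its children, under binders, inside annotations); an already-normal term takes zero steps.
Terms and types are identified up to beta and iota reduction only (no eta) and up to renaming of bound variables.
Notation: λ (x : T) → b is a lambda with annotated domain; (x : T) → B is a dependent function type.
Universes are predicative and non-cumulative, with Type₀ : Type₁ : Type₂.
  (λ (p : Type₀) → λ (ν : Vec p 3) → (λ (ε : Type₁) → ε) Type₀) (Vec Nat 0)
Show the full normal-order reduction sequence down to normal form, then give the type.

normal-order reduction:
  (λ (p : Type₀) → λ (ν : Vec p 3) → (λ (ε : Type₁) → ε) Type₀) (Vec Nat 0)
  ~> λ (p : Vec (Vec Nat 0) 3) → (λ (ν : Type₁) → ν) Type₀
  ~> λ (p : Vec (Vec Nat 0) 3) → Type₀
inferred type:
  Vec (Vec Nat 0) 3 → Type₁


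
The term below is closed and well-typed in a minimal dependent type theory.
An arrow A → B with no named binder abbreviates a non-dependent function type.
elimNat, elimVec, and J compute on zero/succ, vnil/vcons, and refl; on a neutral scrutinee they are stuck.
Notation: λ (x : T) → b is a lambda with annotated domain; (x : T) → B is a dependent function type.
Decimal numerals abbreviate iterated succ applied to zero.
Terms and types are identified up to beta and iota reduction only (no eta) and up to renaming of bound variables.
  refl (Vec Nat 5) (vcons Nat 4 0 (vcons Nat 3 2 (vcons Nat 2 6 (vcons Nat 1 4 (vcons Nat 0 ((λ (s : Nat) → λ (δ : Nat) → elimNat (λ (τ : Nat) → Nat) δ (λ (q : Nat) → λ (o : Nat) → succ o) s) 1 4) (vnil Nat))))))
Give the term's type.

the term's type:
  Eq (Vec Nat 5) (vcons Nat 4 0 (vcons Nat 3 2 (vcons Nat 2 6 (vcons Nat 1 4 (vcons Nat 0 5 (vnil Nat)))))) (vcons Nat 4 0 (vcons Nat 3 2 (vcons Nat 2 6 (vcons Nat 1 4 (vcons Nat 0 5 (vnil Nat))))))


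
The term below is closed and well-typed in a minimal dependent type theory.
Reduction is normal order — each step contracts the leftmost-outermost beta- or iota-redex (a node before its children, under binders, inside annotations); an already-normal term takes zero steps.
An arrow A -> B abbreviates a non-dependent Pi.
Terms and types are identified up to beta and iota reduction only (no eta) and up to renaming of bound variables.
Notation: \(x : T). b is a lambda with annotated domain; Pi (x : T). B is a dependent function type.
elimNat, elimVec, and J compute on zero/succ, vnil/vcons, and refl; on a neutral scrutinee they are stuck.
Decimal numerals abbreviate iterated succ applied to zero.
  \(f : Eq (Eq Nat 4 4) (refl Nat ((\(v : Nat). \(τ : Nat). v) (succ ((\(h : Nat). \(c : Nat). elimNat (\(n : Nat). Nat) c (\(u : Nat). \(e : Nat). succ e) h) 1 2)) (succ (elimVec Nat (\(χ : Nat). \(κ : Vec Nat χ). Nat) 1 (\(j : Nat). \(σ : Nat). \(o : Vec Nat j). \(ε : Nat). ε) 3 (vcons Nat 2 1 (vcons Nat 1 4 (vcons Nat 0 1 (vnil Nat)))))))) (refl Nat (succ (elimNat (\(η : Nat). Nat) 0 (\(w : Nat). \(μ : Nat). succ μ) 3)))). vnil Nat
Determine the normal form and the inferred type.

reduced normal form:
  \(f : Eq (Eq Nat 4 4) (refl Nat 4) (refl Nat 4)). vnil Nat
inferred type:
  Eq (Eq Nat 4 4) (refl Nat 4) (refl Nat 4) -> Vec Nat 0


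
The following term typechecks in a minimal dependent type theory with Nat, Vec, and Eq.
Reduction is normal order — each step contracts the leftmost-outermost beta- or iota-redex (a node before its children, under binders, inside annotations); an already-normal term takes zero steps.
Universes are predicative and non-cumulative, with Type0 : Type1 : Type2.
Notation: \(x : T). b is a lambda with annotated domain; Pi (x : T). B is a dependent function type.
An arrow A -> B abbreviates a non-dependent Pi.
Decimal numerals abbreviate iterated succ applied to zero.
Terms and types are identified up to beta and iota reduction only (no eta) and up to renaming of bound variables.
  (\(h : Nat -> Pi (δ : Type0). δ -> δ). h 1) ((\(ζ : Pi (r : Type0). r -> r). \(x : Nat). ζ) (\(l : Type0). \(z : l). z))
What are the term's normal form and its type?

reduced normal form:
  \(h : Type0). \(δ : h). δ
type:
  Pi (h : Type0). h -> h


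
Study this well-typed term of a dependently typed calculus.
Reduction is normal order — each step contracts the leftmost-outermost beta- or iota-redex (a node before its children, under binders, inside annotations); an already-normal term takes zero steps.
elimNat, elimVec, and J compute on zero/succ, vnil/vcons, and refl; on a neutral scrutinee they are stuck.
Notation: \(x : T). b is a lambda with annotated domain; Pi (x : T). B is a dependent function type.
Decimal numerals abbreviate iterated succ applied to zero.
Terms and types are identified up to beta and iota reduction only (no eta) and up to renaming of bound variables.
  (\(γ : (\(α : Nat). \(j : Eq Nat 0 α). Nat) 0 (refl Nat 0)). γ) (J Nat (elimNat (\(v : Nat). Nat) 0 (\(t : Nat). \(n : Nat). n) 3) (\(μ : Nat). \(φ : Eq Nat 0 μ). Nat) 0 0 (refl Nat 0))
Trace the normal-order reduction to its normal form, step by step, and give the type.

normal-order reduction:
  (\(γ : (\(α : Nat). \(j : Eq Nat 0 α). Nat) 0 (refl Nat 0)). γ) (J Nat (elimNat (\(v : Nat). Nat) 0 (\(t : Nat). \(n : Nat). n) 3) (\(μ : Nat). \(φ : Eq Nat 0 μ). Nat) 0 0 (refl Nat 0))
  ~> J Nat (elimNat (\(γ : Nat). Nat) 0 (\(α : Nat). \(j : Nat). j) 3) (\(v : Nat). \(t : Eq Nat 0 v). Nat) 0 0 (refl Nat 0)
  ~> 0
the term's type:
  Nat


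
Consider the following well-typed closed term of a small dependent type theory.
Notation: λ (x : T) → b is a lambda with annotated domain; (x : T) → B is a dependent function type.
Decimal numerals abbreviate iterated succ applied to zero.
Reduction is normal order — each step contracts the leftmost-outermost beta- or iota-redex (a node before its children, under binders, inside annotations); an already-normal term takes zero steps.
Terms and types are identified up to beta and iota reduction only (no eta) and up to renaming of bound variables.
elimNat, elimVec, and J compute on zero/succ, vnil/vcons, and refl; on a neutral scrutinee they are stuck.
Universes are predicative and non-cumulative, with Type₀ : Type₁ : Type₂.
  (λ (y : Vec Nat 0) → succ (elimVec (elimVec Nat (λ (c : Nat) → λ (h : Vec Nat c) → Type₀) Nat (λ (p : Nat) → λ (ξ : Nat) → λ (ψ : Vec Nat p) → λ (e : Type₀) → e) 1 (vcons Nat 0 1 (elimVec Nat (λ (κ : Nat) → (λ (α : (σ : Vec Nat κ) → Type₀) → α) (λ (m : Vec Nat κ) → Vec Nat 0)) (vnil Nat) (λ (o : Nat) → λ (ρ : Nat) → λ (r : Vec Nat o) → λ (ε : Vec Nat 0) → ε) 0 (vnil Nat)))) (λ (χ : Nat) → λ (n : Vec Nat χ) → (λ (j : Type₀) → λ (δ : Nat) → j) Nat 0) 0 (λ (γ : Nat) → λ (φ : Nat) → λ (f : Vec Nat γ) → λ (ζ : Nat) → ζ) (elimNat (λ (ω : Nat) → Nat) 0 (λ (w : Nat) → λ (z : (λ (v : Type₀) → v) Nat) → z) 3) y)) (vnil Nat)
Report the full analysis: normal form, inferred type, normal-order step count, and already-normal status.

normal form:
  1
the term's type:
  Nat
steps to reach normal form (normal order): 2
term was already normal: no
first redex: a beta-redex


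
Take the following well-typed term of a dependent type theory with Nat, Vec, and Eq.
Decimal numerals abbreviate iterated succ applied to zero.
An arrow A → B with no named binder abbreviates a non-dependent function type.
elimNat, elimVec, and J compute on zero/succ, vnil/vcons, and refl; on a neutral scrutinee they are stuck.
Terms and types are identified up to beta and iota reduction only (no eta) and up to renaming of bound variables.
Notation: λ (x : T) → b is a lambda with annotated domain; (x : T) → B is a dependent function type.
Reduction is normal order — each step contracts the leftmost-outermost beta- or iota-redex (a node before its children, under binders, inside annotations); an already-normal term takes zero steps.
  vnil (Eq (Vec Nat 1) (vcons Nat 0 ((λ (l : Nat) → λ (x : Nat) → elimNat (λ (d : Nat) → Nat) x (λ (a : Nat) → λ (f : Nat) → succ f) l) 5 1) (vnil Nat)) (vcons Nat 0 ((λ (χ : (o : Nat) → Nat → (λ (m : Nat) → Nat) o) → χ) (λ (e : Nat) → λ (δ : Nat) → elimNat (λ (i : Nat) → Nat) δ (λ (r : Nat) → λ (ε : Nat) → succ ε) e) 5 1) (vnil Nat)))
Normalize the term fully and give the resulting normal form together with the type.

resulting normal form:
  vnil (Eq (Vec Nat 1) (vcons Nat 0 6 (vnil Nat)) (vcons Nat 0 6 (vnil Nat)))
inferred type:
  Vec (Eq (Vec Nat 1) (vcons Nat 0 6 (vnil Nat)) (vcons Nat 0 6 (vnil Nat))) 0


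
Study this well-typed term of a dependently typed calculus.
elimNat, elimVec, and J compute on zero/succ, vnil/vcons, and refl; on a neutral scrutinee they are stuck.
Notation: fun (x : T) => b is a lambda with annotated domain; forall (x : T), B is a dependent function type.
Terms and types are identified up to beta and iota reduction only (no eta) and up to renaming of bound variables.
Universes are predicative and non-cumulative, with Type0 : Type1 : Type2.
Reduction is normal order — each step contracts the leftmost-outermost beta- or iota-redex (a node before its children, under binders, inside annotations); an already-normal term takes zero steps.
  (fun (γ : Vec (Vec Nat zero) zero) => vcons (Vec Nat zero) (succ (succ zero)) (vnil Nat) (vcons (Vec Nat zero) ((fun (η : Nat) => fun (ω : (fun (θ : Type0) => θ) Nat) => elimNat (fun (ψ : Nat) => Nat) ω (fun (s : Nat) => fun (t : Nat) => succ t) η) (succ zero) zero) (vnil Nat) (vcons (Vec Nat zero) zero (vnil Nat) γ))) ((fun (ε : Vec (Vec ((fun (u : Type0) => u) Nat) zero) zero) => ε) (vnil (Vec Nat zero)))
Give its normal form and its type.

reduced normal form:
  vcons (Vec Nat zero) (succ (succ zero)) (vnil Nat) (vcons (Vec Nat zero) (succ zero) (vnil Nat) (vcons (Vec Nat zero) zero (vnil Nat) (vnil (Vec Nat zero))))
the term's type:
  Vec (Vec Nat zero) (succ (succ (succ zero)))


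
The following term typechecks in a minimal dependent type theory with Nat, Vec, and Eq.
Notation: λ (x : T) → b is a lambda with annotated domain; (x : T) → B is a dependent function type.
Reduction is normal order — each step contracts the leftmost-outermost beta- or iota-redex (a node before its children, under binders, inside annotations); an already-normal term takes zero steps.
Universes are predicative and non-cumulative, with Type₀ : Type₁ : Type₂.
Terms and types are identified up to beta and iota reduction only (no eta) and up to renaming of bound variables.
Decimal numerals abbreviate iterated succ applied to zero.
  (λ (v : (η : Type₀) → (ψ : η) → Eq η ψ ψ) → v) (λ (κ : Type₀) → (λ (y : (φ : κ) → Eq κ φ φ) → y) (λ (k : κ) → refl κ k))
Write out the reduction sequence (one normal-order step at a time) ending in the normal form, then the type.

reduction (normal order):
  (λ (v : (η : Type₀) → (ψ : η) → Eq η ψ ψ) → v) (λ (κ : Type₀) → (λ (y : (φ : κ) → Eq κ φ φ) → y) (λ (k : κ) → refl κ k))
  ~> λ (v : Type₀) → (λ (η : (ψ : v) → Eq v ψ ψ) → η) (λ (κ : v) → refl v κ)
  ~> λ (v : Type₀) → λ (η : v) → refl v η
inferred type:
  (v : Type₀) → (η : v) → Eq v η η


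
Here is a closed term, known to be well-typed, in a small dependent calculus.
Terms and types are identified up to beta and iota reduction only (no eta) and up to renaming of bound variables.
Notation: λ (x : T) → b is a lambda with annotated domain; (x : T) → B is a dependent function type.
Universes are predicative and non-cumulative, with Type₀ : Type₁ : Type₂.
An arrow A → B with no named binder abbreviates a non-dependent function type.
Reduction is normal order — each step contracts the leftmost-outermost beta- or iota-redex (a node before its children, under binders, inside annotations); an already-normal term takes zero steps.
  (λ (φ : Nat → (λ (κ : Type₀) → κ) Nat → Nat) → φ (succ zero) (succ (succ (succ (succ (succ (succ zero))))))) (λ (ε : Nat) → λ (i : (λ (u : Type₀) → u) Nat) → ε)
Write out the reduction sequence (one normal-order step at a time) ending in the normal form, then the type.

reduction (normal order):
  (λ (φ : Nat → (λ (κ : Type₀) → κ) Nat → Nat) → φ (succ zero) (succ (succ (succ (succ (succ (succ zero))))))) (λ (ε : Nat) → λ (i : (λ (u : Type₀) → u) Nat) → ε)
  ~> (λ (φ : Nat) → λ (κ : (λ (ε : Type₀) → ε) Nat) → φ) (succ zero) (succ (succ (succ (succ (succ (succ zero))))))
  ~> (λ (φ : (λ (κ : Type₀) → κ) Nat) → succ zero) (succ (succ (succ (succ (succ (succ zero))))))
  ~> succ zero
the term's type:
  Nat


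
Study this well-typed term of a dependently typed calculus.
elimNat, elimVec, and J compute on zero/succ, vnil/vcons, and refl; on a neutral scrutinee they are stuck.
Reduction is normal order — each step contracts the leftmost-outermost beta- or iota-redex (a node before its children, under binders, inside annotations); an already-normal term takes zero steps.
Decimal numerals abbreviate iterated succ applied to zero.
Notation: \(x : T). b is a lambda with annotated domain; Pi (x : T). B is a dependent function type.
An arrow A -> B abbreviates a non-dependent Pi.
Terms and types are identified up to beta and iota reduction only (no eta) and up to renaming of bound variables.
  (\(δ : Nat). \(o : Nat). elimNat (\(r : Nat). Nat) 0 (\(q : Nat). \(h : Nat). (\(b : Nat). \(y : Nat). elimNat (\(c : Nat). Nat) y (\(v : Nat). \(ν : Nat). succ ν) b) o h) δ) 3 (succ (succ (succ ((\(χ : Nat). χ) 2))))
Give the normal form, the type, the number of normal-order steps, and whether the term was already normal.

reduced normal form:
  15
inferred type:
  Nat
reduction steps (normal order): 69
started in normal form: no
first contracted redex: a beta-redex


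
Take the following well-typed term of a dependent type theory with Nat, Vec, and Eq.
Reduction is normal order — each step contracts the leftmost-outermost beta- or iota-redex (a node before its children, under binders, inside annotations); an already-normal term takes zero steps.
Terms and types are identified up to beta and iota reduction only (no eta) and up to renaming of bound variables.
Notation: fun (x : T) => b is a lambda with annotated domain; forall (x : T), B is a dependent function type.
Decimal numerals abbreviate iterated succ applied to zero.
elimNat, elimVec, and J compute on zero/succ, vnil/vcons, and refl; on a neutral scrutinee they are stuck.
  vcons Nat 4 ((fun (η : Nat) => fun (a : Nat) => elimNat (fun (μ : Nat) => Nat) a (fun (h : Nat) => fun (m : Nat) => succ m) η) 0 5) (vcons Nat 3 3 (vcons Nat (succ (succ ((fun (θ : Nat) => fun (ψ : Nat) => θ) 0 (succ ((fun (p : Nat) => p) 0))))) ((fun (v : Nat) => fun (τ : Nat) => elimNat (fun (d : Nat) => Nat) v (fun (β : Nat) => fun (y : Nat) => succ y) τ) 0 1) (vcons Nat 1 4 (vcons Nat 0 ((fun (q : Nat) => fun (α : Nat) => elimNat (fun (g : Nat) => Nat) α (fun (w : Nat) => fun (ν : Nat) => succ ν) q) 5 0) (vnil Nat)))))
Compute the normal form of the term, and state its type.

reduced normal form:
  vcons Nat 4 5 (vcons Nat 3 3 (vcons Nat 2 1 (vcons Nat 1 4 (vcons Nat 0 5 (vnil Nat)))))
the term's type:
  Vec Nat 5
observation: reduction starts at a beta-redex, and 29 normal-order steps reach the normal form.


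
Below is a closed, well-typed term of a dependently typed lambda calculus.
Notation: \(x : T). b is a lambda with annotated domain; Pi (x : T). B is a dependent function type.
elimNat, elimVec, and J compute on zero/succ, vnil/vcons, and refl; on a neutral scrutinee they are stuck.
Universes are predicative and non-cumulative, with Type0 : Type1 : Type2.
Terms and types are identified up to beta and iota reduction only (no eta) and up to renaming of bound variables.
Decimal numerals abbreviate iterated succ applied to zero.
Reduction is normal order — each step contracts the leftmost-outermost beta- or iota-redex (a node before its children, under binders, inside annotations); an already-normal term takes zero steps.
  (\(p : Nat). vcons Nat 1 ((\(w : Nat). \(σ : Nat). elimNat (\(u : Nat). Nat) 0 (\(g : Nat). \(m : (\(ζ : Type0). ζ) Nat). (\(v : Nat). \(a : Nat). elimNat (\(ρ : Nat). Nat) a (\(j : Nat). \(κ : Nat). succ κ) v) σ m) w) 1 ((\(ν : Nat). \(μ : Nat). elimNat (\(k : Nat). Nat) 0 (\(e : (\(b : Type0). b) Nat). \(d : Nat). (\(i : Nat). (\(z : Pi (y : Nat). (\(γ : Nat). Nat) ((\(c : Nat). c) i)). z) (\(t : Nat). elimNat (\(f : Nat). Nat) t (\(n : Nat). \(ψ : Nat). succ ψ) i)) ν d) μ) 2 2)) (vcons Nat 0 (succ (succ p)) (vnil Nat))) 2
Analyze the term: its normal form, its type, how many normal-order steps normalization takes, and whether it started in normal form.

normal form:
  vcons Nat 1 4 (vcons Nat 0 4 (vnil Nat))
inferred type:
  Vec Nat 2
reduction steps (normal order): 51
term was already normal: no
first redex: a beta-redex


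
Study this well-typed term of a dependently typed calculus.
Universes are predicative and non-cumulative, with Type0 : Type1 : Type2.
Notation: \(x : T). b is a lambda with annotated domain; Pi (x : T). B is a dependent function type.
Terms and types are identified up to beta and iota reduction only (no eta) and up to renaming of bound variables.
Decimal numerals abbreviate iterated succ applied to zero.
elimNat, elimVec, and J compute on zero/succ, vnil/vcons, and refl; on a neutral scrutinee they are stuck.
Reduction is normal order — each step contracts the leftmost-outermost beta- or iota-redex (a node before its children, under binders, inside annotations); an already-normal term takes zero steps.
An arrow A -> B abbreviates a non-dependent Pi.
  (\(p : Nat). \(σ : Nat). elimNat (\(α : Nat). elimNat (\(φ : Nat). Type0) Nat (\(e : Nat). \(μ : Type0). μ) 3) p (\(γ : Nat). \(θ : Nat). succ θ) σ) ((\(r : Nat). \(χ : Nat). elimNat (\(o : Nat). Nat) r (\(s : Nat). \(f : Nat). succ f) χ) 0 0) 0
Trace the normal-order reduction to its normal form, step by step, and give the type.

normal-order reduction sequence:
  (\(p : Nat). \(σ : Nat). elimNat (\(α : Nat). elimNat (\(φ : Nat). Type0) Nat (\(e : Nat). \(μ : Type0). μ) 3) p (\(γ : Nat). \(θ : Nat). succ θ) σ) ((\(r : Nat). \(χ : Nat). elimNat (\(o : Nat). Nat) r (\(s : Nat). \(f : Nat). succ f) χ) 0 0) 0
  ~> (\(p : Nat). elimNat (\(σ : Nat). elimNat (\(α : Nat). Type0) Nat (\(φ : Nat). \(e : Type0). e) 3) ((\(μ : Nat). \(γ : Nat). elimNat (\(θ : Nat). Nat) μ (\(r : Nat). \(χ : Nat). succ χ) γ) 0 0) (\(o : Nat). \(s : Nat). succ s) p) 0
  ~> elimNat (\(p : Nat). elimNat (\(σ : Nat). Type0) Nat (\(α : Nat). \(φ : Type0). φ) 3) ((\(e : Nat). \(μ : Nat). elimNat (\(γ : Nat). Nat) e (\(θ : Nat). \(r : Nat). succ r) μ) 0 0) (\(χ : Nat). \(o : Nat). succ o) 0
  ~> (\(p : Nat). \(σ : Nat). elimNat (\(α : Nat). Nat) p (\(φ : Nat). \(e : Nat). succ e) σ) 0 0
  ~> (\(p : Nat). elimNat (\(σ : Nat). Nat) 0 (\(α : Nat). \(φ : Nat). succ φ) p) 0
  ~> elimNat (\(p : Nat). Nat) 0 (\(σ : Nat). \(α : Nat). succ α) 0
  ~> 0
inferred type:
  Nat


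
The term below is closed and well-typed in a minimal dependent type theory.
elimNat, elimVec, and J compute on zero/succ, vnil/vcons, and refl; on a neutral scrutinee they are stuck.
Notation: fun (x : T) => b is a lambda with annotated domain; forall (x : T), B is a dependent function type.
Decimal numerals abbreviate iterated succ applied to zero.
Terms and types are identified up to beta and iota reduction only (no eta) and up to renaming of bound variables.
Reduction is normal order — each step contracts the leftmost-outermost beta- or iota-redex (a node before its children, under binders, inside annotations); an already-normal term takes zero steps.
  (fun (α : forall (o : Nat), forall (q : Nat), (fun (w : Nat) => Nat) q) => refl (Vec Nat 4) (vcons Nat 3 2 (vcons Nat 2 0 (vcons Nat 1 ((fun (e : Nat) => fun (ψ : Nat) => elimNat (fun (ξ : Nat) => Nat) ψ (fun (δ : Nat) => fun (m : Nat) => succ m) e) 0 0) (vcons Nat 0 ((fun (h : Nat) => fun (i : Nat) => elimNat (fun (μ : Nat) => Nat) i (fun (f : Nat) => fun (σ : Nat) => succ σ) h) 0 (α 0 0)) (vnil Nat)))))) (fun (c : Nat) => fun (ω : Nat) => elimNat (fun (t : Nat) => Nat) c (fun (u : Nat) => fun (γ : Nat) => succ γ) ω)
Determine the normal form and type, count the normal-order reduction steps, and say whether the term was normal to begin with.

resulting normal form:
  refl (Vec Nat 4) (vcons Nat 3 2 (vcons Nat 2 0 (vcons Nat 1 0 (vcons Nat 0 0 (vnil Nat)))))
type:
  Eq (Vec Nat 4) (vcons Nat 3 2 (vcons Nat 2 0 (vcons Nat 1 0 (vcons Nat 0 0 (vnil Nat))))) (vcons Nat 3 2 (vcons Nat 2 0 (vcons Nat 1 0 (vcons Nat 0 0 (vnil Nat)))))
normal-order step count: 10
started in normal form: no
first contracted redex: a beta-redex
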